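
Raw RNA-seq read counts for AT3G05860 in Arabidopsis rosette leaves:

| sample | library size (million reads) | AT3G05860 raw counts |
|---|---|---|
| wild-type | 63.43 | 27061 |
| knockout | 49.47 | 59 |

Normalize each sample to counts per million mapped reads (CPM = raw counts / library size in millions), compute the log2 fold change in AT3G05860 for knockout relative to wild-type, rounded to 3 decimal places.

-8.483

CPM(wild-type) = 27061 / 63.43 = 426.6278
CPM(knockout) = 59 / 49.47 = 1.1926
Fold change = 1.1926 / 426.6278 = 0.00280
log2(0.00280) = -8.4827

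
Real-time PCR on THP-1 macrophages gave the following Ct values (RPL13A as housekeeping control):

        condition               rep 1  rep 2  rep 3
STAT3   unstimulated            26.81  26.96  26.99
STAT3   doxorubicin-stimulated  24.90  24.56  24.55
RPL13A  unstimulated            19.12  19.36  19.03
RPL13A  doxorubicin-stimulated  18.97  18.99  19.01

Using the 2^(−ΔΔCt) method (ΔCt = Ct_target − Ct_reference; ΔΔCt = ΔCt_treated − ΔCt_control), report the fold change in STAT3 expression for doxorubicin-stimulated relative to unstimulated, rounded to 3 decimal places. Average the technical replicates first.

4.199

Mean Ct: STAT3 unstimulated 26.920; STAT3 doxorubicin-stimulated 24.670; RPL13A unstimulated 19.170; RPL13A doxorubicin-stimulated 18.990
ΔCt(unstimulated) = 26.920 − 19.170 = 7.750
ΔCt(doxorubicin-stimulated) = 24.670 − 18.990 = 5.680
ΔΔCt = 5.680 − 7.750 = -2.070
Fold change = 2^(−(-2.070)) = 2^2.070 = 4.1989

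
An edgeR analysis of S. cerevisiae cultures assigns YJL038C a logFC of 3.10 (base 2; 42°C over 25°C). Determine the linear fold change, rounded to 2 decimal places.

8.57

Fold change = 2^(3.10) = 8.574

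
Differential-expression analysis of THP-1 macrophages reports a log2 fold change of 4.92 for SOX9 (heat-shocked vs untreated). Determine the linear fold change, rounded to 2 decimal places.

30.27

Fold change = 2^(4.92) = 30.274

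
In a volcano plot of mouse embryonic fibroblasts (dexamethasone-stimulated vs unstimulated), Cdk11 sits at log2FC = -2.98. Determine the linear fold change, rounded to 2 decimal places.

Fold change = 2^(-2.98) = 0.127

0.13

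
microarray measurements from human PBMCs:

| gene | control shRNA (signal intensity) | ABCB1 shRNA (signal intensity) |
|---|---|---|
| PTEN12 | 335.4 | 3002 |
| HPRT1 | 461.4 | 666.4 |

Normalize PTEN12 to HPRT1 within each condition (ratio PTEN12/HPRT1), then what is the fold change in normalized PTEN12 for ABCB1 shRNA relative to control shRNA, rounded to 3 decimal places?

6.197

PTEN12/HPRT1 (control shRNA) = 335.4 / 461.4 = 0.72692
PTEN12/HPRT1 (ABCB1 shRNA) = 3002 / 666.4 = 4.5048
Fold change = 4.5048 / 0.72692 = 6.1971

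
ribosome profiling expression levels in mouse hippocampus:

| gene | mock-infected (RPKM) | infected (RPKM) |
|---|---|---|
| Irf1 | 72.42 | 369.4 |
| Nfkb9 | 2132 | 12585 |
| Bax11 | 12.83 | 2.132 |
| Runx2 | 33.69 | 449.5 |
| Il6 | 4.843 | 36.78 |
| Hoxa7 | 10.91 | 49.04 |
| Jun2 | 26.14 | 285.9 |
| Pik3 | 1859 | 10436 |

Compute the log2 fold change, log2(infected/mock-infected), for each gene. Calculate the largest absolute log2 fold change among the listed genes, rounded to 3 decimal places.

3.738

log2(369.4/72.42) = 2.351  (Irf1)
log2(12585/2132) = 2.561  (Nfkb9)
log2(2.132/12.83) = -2.589  (Bax11)
log2(449.5/33.69) = 3.738  (Runx2)
log2(36.78/4.843) = 2.925  (Il6)
log2(49.04/10.91) = 2.168  (Hoxa7)
log2(285.9/26.14) = 3.451  (Jun2)
log2(10436/1859) = 2.489  (Pik3)
The largest magnitude belongs to Runx2.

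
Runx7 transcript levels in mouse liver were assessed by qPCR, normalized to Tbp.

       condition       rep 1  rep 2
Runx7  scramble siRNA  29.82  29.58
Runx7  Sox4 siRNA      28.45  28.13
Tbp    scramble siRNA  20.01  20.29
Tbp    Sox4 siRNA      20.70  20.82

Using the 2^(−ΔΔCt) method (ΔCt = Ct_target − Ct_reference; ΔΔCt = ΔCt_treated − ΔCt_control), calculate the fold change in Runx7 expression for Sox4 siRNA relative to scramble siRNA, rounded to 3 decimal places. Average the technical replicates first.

4.056

Mean Ct: Runx7 scramble siRNA 29.700; Runx7 Sox4 siRNA 28.290; Tbp scramble siRNA 20.150; Tbp Sox4 siRNA 20.760
ΔCt(scramble siRNA) = 29.700 − 20.150 = 9.550
ΔCt(Sox4 siRNA) = 28.290 − 20.760 = 7.530
ΔΔCt = 7.530 − 9.550 = -2.020
Fold change = 2^(−(-2.020)) = 2^2.020 = 4.0558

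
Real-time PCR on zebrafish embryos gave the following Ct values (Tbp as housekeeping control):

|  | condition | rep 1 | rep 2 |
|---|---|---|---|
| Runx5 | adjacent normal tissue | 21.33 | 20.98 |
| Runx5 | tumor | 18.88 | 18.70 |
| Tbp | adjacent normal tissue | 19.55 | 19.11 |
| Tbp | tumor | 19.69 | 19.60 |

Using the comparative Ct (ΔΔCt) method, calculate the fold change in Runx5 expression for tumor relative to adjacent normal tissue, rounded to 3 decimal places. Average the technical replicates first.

6.409

Mean Ct: Runx5 adjacent normal tissue 21.155; Runx5 tumor 18.790; Tbp adjacent normal tissue 19.330; Tbp tumor 19.645
ΔCt(adjacent normal tissue) = 21.155 − 19.330 = 1.825
ΔCt(tumor) = 18.790 − 19.645 = -0.855
ΔΔCt = -0.855 − 1.825 = -2.680
Fold change = 2^(−(-2.680)) = 2^2.680 = 6.4086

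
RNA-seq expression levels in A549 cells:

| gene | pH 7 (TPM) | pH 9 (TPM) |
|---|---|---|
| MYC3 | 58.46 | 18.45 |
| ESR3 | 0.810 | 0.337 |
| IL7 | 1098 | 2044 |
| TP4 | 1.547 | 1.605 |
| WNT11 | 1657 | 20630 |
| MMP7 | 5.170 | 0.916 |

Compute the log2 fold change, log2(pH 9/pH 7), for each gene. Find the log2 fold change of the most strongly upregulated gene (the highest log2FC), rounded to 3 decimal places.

log2(18.45/58.46) = -1.664  (MYC3)
log2(0.337/0.810) = -1.265  (ESR3)
log2(2044/1098) = 0.897  (IL7)
log2(1.605/1.547) = 0.053  (TP4)
log2(20630/1657) = 3.638  (WNT11)
log2(0.916/5.170) = -2.497  (MMP7)
WNT11 is most strongly upregulated.

3.638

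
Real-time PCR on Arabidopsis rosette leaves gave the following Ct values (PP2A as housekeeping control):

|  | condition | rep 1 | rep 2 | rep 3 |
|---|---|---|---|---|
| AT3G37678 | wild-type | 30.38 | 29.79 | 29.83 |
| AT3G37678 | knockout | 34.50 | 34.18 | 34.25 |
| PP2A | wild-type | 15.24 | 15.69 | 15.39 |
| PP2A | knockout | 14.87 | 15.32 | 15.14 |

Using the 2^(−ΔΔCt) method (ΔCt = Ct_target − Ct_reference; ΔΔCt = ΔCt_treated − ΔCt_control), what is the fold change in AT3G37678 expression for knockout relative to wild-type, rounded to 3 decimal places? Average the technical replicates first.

Mean Ct: AT3G37678 wild-type 30.000; AT3G37678 knockout 34.310; PP2A wild-type 15.440; PP2A knockout 15.110
ΔCt(wild-type) = 30.000 − 15.440 = 14.560
ΔCt(knockout) = 34.310 − 15.110 = 19.200
ΔΔCt = 19.200 − 14.560 = 4.640
Fold change = 2^(−4.640) = 0.0401

0.040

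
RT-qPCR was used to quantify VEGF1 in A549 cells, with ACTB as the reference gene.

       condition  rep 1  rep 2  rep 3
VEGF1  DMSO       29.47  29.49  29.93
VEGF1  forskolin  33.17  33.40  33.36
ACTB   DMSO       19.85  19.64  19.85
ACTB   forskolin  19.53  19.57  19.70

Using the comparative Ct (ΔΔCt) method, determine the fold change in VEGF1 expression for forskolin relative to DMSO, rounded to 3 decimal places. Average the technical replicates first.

Mean Ct: VEGF1 DMSO 29.630; VEGF1 forskolin 33.310; ACTB DMSO 19.780; ACTB forskolin 19.600
ΔCt(DMSO) = 29.630 − 19.780 = 9.850
ΔCt(forskolin) = 33.310 − 19.600 = 13.710
ΔΔCt = 13.710 − 9.850 = 3.860
Fold change = 2^(−3.860) = 0.0689

0.069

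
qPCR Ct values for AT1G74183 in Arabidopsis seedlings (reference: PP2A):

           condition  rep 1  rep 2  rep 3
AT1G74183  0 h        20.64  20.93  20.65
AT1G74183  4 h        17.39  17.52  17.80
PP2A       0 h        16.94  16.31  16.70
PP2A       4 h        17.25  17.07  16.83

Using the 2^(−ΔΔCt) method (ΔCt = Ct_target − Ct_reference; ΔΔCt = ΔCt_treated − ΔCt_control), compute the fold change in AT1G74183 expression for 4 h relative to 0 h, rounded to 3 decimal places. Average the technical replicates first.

Mean Ct: AT1G74183 0 h 20.740; AT1G74183 4 h 17.570; PP2A 0 h 16.650; PP2A 4 h 17.050
ΔCt(0 h) = 20.740 − 16.650 = 4.090
ΔCt(4 h) = 17.570 − 17.050 = 0.520
ΔΔCt = 0.520 − 4.090 = -3.570
Fold change = 2^(−(-3.570)) = 2^3.570 = 11.8762

11.876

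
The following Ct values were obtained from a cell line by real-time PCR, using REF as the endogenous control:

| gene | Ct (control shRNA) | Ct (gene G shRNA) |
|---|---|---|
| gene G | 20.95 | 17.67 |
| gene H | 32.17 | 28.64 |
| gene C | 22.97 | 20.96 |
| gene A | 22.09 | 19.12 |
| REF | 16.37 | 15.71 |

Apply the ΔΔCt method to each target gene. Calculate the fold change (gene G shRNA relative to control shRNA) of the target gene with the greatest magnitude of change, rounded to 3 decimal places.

7.311

gene G: ΔΔCt = (17.67−15.71) − (20.95−16.37) = 1.96 − 4.58 = -2.62; fold change = 2^2.62 = 6.148
gene H: ΔΔCt = (28.64−15.71) − (32.17−16.37) = 12.93 − 15.80 = -2.87; fold change = 2^2.87 = 7.311
gene C: ΔΔCt = (20.96−15.71) − (22.97−16.37) = 5.25 − 6.60 = -1.35; fold change = 2^1.35 = 2.549
gene A: ΔΔCt = (19.12−15.71) − (22.09−16.37) = 3.41 − 5.72 = -2.31; fold change = 2^2.31 = 4.959
gene H has the largest |ΔΔCt| = 2.87.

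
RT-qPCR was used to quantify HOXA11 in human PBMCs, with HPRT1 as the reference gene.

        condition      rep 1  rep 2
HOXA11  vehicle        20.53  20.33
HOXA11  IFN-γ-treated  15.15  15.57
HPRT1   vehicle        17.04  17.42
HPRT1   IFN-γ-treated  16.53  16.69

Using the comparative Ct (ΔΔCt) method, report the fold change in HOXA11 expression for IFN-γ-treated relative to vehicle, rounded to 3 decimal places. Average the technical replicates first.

21.857

Mean Ct: HOXA11 vehicle 20.430; HOXA11 IFN-γ-treated 15.360; HPRT1 vehicle 17.230; HPRT1 IFN-γ-treated 16.610
ΔCt(vehicle) = 20.430 − 17.230 = 3.200
ΔCt(IFN-γ-treated) = 15.360 − 16.610 = -1.250
ΔΔCt = -1.250 − 3.200 = -4.450
Fold change = 2^(−(-4.450)) = 2^4.450 = 21.8566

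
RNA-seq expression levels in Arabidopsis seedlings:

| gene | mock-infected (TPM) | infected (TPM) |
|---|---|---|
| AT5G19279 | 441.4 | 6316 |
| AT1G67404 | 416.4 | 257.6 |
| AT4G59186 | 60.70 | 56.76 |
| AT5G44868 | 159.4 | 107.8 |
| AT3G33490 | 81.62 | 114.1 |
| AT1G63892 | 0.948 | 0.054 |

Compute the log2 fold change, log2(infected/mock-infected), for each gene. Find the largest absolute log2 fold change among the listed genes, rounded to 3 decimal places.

log2(6316/441.4) = 3.839  (AT5G19279)
log2(257.6/416.4) = -0.693  (AT1G67404)
log2(56.76/60.70) = -0.097  (AT4G59186)
log2(107.8/159.4) = -0.564  (AT5G44868)
log2(114.1/81.62) = 0.483  (AT3G33490)
log2(0.054/0.948) = -4.134  (AT1G63892)
The largest magnitude belongs to AT1G63892.

4.134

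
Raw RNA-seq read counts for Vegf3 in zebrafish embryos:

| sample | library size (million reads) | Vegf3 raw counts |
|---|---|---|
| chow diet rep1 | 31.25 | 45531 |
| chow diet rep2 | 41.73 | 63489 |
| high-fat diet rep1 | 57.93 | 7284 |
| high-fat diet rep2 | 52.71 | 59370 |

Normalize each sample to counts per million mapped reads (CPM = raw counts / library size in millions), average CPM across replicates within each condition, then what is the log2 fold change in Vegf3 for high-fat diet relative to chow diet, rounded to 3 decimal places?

CPM(chow diet rep1) = 45531 / 31.25 = 1456.9920
CPM(chow diet rep2) = 63489 / 41.73 = 1521.4234
CPM(high-fat diet rep1) = 7284 / 57.93 = 125.7380
CPM(high-fat diet rep2) = 59370 / 52.71 = 1126.3517
mean CPM(chow diet) = 1489.2077; mean CPM(high-fat diet) = 626.0448
Fold change = 626.0448 / 1489.2077 = 0.42039
log2(0.42039) = -1.2502

-1.250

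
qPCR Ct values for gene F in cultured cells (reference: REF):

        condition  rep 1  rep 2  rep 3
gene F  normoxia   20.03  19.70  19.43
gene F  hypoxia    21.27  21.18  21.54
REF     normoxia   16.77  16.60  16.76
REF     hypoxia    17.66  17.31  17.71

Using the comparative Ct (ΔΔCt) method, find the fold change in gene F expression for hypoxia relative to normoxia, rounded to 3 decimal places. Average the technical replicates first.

Mean Ct: gene F normoxia 19.720; gene F hypoxia 21.330; REF normoxia 16.710; REF hypoxia 17.560
ΔCt(normoxia) = 19.720 − 16.710 = 3.010
ΔCt(hypoxia) = 21.330 − 17.560 = 3.770
ΔΔCt = 3.770 − 3.010 = 0.760
Fold change = 2^(−0.760) = 0.5905

0.590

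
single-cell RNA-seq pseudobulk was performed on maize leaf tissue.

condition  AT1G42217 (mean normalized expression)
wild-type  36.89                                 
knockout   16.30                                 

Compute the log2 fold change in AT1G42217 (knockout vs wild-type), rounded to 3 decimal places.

Fold change = 16.30 / 36.89 = 0.4419
log2(0.4419) = -1.1784

-1.178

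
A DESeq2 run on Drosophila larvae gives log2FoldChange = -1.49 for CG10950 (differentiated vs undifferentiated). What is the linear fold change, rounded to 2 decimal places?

0.36

Fold change = 2^(-1.49) = 0.356
That is, CG10950 drops to 35.6% of the undifferentiated level.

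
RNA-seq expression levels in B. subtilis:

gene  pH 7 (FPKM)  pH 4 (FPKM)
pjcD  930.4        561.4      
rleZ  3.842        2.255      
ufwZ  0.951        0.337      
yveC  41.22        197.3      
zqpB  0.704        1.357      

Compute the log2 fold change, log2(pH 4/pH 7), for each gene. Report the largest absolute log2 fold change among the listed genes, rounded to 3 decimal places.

2.259

log2(561.4/930.4) = -0.729  (pjcD)
log2(2.255/3.842) = -0.769  (rleZ)
log2(0.337/0.951) = -1.497  (ufwZ)
log2(197.3/41.22) = 2.259  (yveC)
log2(1.357/0.704) = 0.947  (zqpB)
The largest magnitude belongs to yveC.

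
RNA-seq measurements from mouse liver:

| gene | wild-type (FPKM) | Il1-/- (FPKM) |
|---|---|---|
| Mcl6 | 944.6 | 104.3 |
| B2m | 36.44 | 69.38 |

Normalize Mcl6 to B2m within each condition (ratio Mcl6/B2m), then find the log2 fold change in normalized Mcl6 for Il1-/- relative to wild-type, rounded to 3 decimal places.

Mcl6/B2m (wild-type) = 944.6 / 36.44 = 25.922
Mcl6/B2m (Il1-/-) = 104.3 / 69.38 = 1.5033
Fold change = 1.5033 / 25.922 = 0.0580
log2(0.0580) = -4.1080

-4.108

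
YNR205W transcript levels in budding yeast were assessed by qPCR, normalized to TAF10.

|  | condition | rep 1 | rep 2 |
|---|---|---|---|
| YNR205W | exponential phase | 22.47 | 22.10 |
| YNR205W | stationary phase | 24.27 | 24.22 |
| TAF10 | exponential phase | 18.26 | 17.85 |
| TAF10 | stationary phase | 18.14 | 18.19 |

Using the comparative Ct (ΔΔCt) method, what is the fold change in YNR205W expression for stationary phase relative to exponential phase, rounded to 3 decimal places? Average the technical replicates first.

Mean Ct: YNR205W exponential phase 22.285; YNR205W stationary phase 24.245; TAF10 exponential phase 18.055; TAF10 stationary phase 18.165
ΔCt(exponential phase) = 22.285 − 18.055 = 4.230
ΔCt(stationary phase) = 24.245 − 18.165 = 6.080
ΔΔCt = 6.080 − 4.230 = 1.850
Fold change = 2^(−1.850) = 0.2774

0.277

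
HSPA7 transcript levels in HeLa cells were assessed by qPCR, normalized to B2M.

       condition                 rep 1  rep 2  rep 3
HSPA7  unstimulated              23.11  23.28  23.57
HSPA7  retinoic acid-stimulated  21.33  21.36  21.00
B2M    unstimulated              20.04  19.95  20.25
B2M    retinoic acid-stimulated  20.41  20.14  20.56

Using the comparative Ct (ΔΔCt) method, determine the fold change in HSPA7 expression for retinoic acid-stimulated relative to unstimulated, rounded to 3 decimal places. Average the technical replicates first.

Mean Ct: HSPA7 unstimulated 23.320; HSPA7 retinoic acid-stimulated 21.230; B2M unstimulated 20.080; B2M retinoic acid-stimulated 20.370
ΔCt(unstimulated) = 23.320 − 20.080 = 3.240
ΔCt(retinoic acid-stimulated) = 21.230 − 20.370 = 0.860
ΔΔCt = 0.860 − 3.240 = -2.380
Fold change = 2^(−(-2.380)) = 2^2.380 = 5.2054

5.205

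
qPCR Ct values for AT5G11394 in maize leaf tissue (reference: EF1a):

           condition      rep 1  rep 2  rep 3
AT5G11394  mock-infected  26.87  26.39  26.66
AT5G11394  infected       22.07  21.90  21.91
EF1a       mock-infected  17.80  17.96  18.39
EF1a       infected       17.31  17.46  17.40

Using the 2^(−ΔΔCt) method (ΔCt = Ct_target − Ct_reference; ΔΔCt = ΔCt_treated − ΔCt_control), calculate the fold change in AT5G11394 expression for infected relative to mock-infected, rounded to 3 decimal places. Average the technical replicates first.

16.223

Mean Ct: AT5G11394 mock-infected 26.640; AT5G11394 infected 21.960; EF1a mock-infected 18.050; EF1a infected 17.390
ΔCt(mock-infected) = 26.640 − 18.050 = 8.590
ΔCt(infected) = 21.960 − 17.390 = 4.570
ΔΔCt = 4.570 − 8.590 = -4.020
Fold change = 2^(−(-4.020)) = 2^4.020 = 16.2234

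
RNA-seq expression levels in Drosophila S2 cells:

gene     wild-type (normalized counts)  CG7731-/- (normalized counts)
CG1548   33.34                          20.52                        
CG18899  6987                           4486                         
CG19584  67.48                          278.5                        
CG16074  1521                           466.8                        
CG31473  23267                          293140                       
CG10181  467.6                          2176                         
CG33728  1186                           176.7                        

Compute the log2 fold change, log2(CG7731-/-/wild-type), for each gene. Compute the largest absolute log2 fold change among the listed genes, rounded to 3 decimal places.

3.655

log2(20.52/33.34) = -0.700  (CG1548)
log2(4486/6987) = -0.639  (CG18899)
log2(278.5/67.48) = 2.045  (CG19584)
log2(466.8/1521) = -1.704  (CG16074)
log2(293140/23267) = 3.655  (CG31473)
log2(2176/467.6) = 2.218  (CG10181)
log2(176.7/1186) = -2.747  (CG33728)
The largest magnitude belongs to CG31473.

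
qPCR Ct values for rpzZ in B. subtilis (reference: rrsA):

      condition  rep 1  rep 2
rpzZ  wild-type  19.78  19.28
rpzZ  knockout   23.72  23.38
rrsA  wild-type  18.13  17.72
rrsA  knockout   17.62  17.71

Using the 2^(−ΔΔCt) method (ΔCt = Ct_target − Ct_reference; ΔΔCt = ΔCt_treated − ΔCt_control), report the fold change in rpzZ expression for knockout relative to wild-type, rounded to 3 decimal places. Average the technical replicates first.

Mean Ct: rpzZ wild-type 19.530; rpzZ knockout 23.550; rrsA wild-type 17.925; rrsA knockout 17.665
ΔCt(wild-type) = 19.530 − 17.925 = 1.605
ΔCt(knockout) = 23.550 − 17.665 = 5.885
ΔΔCt = 5.885 − 1.605 = 4.280
Fold change = 2^(−4.280) = 0.0515

0.051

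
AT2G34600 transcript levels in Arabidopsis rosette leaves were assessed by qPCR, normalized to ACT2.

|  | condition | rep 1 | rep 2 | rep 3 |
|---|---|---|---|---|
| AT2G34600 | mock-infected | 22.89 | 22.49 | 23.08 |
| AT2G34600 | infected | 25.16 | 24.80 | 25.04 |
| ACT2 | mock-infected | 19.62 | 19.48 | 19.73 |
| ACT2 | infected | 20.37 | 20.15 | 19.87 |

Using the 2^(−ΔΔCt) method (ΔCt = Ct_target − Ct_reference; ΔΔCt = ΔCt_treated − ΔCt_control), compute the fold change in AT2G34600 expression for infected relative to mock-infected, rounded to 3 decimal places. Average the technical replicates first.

0.316

Mean Ct: AT2G34600 mock-infected 22.820; AT2G34600 infected 25.000; ACT2 mock-infected 19.610; ACT2 infected 20.130
ΔCt(mock-infected) = 22.820 − 19.610 = 3.210
ΔCt(infected) = 25.000 − 20.130 = 4.870
ΔΔCt = 4.870 − 3.210 = 1.660
Fold change = 2^(−1.660) = 0.3164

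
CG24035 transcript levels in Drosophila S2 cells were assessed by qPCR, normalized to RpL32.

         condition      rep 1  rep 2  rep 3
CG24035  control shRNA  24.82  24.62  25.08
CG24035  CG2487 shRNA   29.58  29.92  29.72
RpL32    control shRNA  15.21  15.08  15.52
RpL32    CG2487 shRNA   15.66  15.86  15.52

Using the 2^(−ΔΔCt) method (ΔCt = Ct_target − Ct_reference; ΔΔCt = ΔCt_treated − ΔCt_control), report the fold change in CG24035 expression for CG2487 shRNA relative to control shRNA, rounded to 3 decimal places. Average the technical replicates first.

Mean Ct: CG24035 control shRNA 24.840; CG24035 CG2487 shRNA 29.740; RpL32 control shRNA 15.270; RpL32 CG2487 shRNA 15.680
ΔCt(control shRNA) = 24.840 − 15.270 = 9.570
ΔCt(CG2487 shRNA) = 29.740 − 15.680 = 14.060
ΔΔCt = 14.060 − 9.570 = 4.490
Fold change = 2^(−4.490) = 0.0445

0.045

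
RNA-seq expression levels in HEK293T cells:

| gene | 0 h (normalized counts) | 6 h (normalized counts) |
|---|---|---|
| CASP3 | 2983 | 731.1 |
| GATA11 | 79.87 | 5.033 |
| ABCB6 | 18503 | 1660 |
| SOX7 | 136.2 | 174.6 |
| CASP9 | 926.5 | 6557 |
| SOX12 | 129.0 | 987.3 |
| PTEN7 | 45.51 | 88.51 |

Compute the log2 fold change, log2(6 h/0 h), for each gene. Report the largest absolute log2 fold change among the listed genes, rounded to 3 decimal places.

log2(731.1/2983) = -2.029  (CASP3)
log2(5.033/79.87) = -3.988  (GATA11)
log2(1660/18503) = -3.479  (ABCB6)
log2(174.6/136.2) = 0.358  (SOX7)
log2(6557/926.5) = 2.823  (CASP9)
log2(987.3/129.0) = 2.936  (SOX12)
log2(88.51/45.51) = 0.960  (PTEN7)
The largest magnitude belongs to GATA11.

3.988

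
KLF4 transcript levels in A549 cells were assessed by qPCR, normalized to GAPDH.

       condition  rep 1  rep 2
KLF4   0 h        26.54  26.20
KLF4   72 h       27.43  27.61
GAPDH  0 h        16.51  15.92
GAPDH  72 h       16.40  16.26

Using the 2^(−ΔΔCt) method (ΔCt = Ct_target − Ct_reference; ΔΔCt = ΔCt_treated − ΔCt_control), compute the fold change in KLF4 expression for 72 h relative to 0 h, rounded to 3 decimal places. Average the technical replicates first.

0.488

Mean Ct: KLF4 0 h 26.370; KLF4 72 h 27.520; GAPDH 0 h 16.215; GAPDH 72 h 16.330
ΔCt(0 h) = 26.370 − 16.215 = 10.155
ΔCt(72 h) = 27.520 − 16.330 = 11.190
ΔΔCt = 11.190 − 10.155 = 1.035
Fold change = 2^(−1.035) = 0.4880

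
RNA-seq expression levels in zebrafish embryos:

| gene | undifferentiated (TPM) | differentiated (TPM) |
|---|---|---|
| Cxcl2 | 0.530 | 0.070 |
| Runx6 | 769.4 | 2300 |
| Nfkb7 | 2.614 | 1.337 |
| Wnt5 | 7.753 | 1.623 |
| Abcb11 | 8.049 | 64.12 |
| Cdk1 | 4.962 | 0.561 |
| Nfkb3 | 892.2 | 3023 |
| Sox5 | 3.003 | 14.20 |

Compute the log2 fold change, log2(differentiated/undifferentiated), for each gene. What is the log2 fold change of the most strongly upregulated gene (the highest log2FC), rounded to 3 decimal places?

2.994

log2(0.070/0.530) = -2.921  (Cxcl2)
log2(2300/769.4) = 1.580  (Runx6)
log2(1.337/2.614) = -0.967  (Nfkb7)
log2(1.623/7.753) = -2.256  (Wnt5)
log2(64.12/8.049) = 2.994  (Abcb11)
log2(0.561/4.962) = -3.145  (Cdk1)
log2(3023/892.2) = 1.761  (Nfkb3)
log2(14.20/3.003) = 2.241  (Sox5)
Abcb11 is most strongly upregulated.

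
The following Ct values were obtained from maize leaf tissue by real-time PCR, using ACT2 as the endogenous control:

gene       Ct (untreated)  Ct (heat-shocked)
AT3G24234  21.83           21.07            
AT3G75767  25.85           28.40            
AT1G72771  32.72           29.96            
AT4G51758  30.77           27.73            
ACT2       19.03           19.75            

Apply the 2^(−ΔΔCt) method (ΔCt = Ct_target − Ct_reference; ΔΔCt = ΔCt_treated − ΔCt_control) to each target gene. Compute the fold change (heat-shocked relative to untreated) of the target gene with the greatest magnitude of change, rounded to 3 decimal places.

13.548

AT3G24234: ΔΔCt = (21.07−19.75) − (21.83−19.03) = 1.32 − 2.80 = -1.48; fold change = 2^1.48 = 2.789
AT3G75767: ΔΔCt = (28.40−19.75) − (25.85−19.03) = 8.65 − 6.82 = 1.83; fold change = 2^-1.83 = 0.281
AT1G72771: ΔΔCt = (29.96−19.75) − (32.72−19.03) = 10.21 − 13.69 = -3.48; fold change = 2^3.48 = 11.158
AT4G51758: ΔΔCt = (27.73−19.75) − (30.77−19.03) = 7.98 − 11.74 = -3.76; fold change = 2^3.76 = 13.548
AT4G51758 has the largest |ΔΔCt| = 3.76.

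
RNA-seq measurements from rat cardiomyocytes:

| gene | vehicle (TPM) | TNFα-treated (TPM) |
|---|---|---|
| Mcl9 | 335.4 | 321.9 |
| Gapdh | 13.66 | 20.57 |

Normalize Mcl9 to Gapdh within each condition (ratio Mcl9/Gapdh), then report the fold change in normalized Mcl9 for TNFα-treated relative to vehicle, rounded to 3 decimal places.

0.637

Mcl9/Gapdh (vehicle) = 335.4 / 13.66 = 24.553
Mcl9/Gapdh (TNFα-treated) = 321.9 / 20.57 = 15.649
Fold change = 15.649 / 24.553 = 0.6373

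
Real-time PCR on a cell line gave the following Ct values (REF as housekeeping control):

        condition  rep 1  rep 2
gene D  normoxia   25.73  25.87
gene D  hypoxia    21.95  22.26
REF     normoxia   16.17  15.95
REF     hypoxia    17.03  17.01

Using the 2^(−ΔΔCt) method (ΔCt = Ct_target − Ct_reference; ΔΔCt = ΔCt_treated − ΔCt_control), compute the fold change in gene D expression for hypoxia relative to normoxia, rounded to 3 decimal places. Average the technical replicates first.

Mean Ct: gene D normoxia 25.800; gene D hypoxia 22.105; REF normoxia 16.060; REF hypoxia 17.020
ΔCt(normoxia) = 25.800 − 16.060 = 9.740
ΔCt(hypoxia) = 22.105 − 17.020 = 5.085
ΔΔCt = 5.085 − 9.740 = -4.655
Fold change = 2^(−(-4.655)) = 2^4.655 = 25.1939

25.194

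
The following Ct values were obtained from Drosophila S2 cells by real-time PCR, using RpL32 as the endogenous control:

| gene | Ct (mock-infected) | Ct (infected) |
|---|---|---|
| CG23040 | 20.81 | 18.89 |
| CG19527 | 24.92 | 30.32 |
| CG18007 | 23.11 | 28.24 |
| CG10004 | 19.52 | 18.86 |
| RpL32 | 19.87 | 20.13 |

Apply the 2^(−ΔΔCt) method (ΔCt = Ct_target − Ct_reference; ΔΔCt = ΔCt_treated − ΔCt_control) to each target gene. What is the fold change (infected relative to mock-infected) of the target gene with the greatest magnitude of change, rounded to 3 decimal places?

CG23040: ΔΔCt = (18.89−20.13) − (20.81−19.87) = -1.24 − 0.94 = -2.18; fold change = 2^2.18 = 4.532
CG19527: ΔΔCt = (30.32−20.13) − (24.92−19.87) = 10.19 − 5.05 = 5.14; fold change = 2^-5.14 = 0.028
CG18007: ΔΔCt = (28.24−20.13) − (23.11−19.87) = 8.11 − 3.24 = 4.87; fold change = 2^-4.87 = 0.034
CG10004: ΔΔCt = (18.86−20.13) − (19.52−19.87) = -1.27 − (-0.35) = -0.92; fold change = 2^0.92 = 1.892
CG19527 has the largest |ΔΔCt| = 5.14.

0.028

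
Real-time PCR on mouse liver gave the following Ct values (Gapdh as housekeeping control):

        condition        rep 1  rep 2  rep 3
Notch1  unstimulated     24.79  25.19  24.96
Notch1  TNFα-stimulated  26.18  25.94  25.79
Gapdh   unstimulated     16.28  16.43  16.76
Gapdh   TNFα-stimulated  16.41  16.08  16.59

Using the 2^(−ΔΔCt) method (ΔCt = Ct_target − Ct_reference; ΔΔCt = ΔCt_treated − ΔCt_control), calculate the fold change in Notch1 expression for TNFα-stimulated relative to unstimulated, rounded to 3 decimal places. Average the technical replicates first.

Mean Ct: Notch1 unstimulated 24.980; Notch1 TNFα-stimulated 25.970; Gapdh unstimulated 16.490; Gapdh TNFα-stimulated 16.360
ΔCt(unstimulated) = 24.980 − 16.490 = 8.490
ΔCt(TNFα-stimulated) = 25.970 − 16.360 = 9.610
ΔΔCt = 9.610 − 8.490 = 1.120
Fold change = 2^(−1.120) = 0.4601

0.460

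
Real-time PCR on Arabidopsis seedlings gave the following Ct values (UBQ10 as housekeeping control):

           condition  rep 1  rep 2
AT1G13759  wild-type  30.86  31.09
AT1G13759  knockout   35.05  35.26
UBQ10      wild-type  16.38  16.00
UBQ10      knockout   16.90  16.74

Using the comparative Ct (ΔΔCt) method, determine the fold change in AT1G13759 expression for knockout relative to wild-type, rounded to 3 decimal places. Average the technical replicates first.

Mean Ct: AT1G13759 wild-type 30.975; AT1G13759 knockout 35.155; UBQ10 wild-type 16.190; UBQ10 knockout 16.820
ΔCt(wild-type) = 30.975 − 16.190 = 14.785
ΔCt(knockout) = 35.155 − 16.820 = 18.335
ΔΔCt = 18.335 − 14.785 = 3.550
Fold change = 2^(−3.550) = 0.0854

0.085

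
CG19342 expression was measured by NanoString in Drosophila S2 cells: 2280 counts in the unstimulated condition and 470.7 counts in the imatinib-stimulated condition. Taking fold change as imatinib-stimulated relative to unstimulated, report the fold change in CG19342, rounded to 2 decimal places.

Fold change = 470.7 / 2280 = 0.206
CG19342 is downregulated.

0.21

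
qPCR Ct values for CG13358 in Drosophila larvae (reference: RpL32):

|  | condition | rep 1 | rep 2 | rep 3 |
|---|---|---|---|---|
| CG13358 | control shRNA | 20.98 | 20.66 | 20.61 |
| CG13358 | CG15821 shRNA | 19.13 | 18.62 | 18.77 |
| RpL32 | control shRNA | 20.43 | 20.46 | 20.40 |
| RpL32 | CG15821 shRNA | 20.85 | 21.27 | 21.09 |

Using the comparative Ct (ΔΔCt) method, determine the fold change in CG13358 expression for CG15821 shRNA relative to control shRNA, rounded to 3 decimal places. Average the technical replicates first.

5.856

Mean Ct: CG13358 control shRNA 20.750; CG13358 CG15821 shRNA 18.840; RpL32 control shRNA 20.430; RpL32 CG15821 shRNA 21.070
ΔCt(control shRNA) = 20.750 − 20.430 = 0.320
ΔCt(CG15821 shRNA) = 18.840 − 21.070 = -2.230
ΔΔCt = -2.230 − 0.320 = -2.550
Fold change = 2^(−(-2.550)) = 2^2.550 = 5.8563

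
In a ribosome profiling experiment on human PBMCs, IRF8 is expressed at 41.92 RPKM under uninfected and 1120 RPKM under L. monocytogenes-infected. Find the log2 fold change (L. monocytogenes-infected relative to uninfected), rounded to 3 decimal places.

Fold change = 1120 / 41.92 = 26.7176
log2(26.7176) = 4.7397

4.740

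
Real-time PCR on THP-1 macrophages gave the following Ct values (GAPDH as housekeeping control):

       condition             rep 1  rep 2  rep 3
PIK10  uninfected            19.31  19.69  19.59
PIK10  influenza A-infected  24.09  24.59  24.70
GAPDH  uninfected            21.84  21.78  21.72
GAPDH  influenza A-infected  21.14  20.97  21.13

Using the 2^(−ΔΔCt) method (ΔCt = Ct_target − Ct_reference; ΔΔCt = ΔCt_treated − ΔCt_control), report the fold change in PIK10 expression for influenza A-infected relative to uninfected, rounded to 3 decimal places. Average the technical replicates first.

Mean Ct: PIK10 uninfected 19.530; PIK10 influenza A-infected 24.460; GAPDH uninfected 21.780; GAPDH influenza A-infected 21.080
ΔCt(uninfected) = 19.530 − 21.780 = -2.250
ΔCt(influenza A-infected) = 24.460 − 21.080 = 3.380
ΔΔCt = 3.380 − (-2.250) = 5.630
Fold change = 2^(−5.630) = 0.0202

0.020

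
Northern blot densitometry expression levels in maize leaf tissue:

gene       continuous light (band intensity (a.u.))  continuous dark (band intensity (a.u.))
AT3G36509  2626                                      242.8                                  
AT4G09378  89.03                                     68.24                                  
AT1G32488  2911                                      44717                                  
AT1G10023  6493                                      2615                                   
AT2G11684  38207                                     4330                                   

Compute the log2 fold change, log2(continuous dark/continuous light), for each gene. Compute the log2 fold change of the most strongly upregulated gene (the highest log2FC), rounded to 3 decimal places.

3.941

log2(242.8/2626) = -3.435  (AT3G36509)
log2(68.24/89.03) = -0.384  (AT4G09378)
log2(44717/2911) = 3.941  (AT1G32488)
log2(2615/6493) = -1.312  (AT1G10023)
log2(4330/38207) = -3.141  (AT2G11684)
AT1G32488 is most strongly upregulated.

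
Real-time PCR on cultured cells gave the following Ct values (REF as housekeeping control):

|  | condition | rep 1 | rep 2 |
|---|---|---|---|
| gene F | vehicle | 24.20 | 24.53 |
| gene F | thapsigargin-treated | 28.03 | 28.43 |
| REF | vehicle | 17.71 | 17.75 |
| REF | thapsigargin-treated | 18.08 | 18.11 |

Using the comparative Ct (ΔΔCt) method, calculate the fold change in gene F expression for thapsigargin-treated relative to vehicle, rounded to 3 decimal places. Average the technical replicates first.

0.088

Mean Ct: gene F vehicle 24.365; gene F thapsigargin-treated 28.230; REF vehicle 17.730; REF thapsigargin-treated 18.095
ΔCt(vehicle) = 24.365 − 17.730 = 6.635
ΔCt(thapsigargin-treated) = 28.230 − 18.095 = 10.135
ΔΔCt = 10.135 − 6.635 = 3.500
Fold change = 2^(−3.500) = 0.0884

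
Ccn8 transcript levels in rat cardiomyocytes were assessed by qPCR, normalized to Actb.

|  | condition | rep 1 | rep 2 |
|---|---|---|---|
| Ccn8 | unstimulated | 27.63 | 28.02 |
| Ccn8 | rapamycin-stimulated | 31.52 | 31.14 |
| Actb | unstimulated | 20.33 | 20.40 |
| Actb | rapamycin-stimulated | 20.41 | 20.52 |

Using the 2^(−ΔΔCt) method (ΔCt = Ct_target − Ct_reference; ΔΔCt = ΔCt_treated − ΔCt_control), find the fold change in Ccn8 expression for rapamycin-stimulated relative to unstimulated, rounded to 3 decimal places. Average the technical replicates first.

Mean Ct: Ccn8 unstimulated 27.825; Ccn8 rapamycin-stimulated 31.330; Actb unstimulated 20.365; Actb rapamycin-stimulated 20.465
ΔCt(unstimulated) = 27.825 − 20.365 = 7.460
ΔCt(rapamycin-stimulated) = 31.330 − 20.465 = 10.865
ΔΔCt = 10.865 − 7.460 = 3.405
Fold change = 2^(−3.405) = 0.0944

0.094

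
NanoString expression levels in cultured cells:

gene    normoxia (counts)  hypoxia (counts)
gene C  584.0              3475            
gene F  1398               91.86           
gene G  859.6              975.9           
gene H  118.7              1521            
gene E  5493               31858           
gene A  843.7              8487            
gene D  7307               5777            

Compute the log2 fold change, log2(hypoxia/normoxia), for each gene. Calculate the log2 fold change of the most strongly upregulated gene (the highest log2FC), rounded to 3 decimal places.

log2(3475/584.0) = 2.573  (gene C)
log2(91.86/1398) = -3.928  (gene F)
log2(975.9/859.6) = 0.183  (gene G)
log2(1521/118.7) = 3.680  (gene H)
log2(31858/5493) = 2.536  (gene E)
log2(8487/843.7) = 3.330  (gene A)
log2(5777/7307) = -0.339  (gene D)
gene H is most strongly upregulated.

3.680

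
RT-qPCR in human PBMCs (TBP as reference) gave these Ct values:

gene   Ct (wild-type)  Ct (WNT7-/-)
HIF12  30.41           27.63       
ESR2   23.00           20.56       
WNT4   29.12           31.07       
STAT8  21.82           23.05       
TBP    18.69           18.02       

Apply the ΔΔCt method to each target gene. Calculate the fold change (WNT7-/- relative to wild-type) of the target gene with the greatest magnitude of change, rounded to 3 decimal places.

HIF12: ΔΔCt = (27.63−18.02) − (30.41−18.69) = 9.61 − 11.72 = -2.11; fold change = 2^2.11 = 4.317
ESR2: ΔΔCt = (20.56−18.02) − (23.00−18.69) = 2.54 − 4.31 = -1.77; fold change = 2^1.77 = 3.411
WNT4: ΔΔCt = (31.07−18.02) − (29.12−18.69) = 13.05 − 10.43 = 2.62; fold change = 2^-2.62 = 0.163
STAT8: ΔΔCt = (23.05−18.02) − (21.82−18.69) = 5.03 − 3.13 = 1.90; fold change = 2^-1.90 = 0.268
WNT4 has the largest |ΔΔCt| = 2.62.

0.163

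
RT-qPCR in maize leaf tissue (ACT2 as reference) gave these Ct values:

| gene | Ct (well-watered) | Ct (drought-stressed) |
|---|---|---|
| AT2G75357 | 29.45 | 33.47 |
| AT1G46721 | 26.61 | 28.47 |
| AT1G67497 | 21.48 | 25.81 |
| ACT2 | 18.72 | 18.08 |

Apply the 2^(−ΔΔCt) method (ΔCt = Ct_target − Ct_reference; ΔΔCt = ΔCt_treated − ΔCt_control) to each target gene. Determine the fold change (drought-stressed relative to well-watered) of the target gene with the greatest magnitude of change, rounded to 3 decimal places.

0.032

AT2G75357: ΔΔCt = (33.47−18.08) − (29.45−18.72) = 15.39 − 10.73 = 4.66; fold change = 2^-4.66 = 0.040
AT1G46721: ΔΔCt = (28.47−18.08) − (26.61−18.72) = 10.39 − 7.89 = 2.50; fold change = 2^-2.50 = 0.177
AT1G67497: ΔΔCt = (25.81−18.08) − (21.48−18.72) = 7.73 − 2.76 = 4.97; fold change = 2^-4.97 = 0.032
AT1G67497 has the largest |ΔΔCt| = 4.97.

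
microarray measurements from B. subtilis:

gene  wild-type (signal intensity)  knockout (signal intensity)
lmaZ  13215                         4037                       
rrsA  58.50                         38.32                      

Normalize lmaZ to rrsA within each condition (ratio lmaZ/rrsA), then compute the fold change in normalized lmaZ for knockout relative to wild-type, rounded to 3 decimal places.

0.466

lmaZ/rrsA (wild-type) = 13215 / 58.50 = 225.9
lmaZ/rrsA (knockout) = 4037 / 38.32 = 105.35
Fold change = 105.35 / 225.9 = 0.4664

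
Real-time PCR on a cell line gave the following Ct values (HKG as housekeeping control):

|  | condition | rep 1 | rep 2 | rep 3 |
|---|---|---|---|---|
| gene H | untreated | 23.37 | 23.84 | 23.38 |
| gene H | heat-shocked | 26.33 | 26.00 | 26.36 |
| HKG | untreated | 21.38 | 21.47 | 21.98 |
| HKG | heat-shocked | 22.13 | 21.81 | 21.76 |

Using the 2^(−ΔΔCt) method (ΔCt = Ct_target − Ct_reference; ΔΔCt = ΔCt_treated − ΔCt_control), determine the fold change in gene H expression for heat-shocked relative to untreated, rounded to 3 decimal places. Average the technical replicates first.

0.188

Mean Ct: gene H untreated 23.530; gene H heat-shocked 26.230; HKG untreated 21.610; HKG heat-shocked 21.900
ΔCt(untreated) = 23.530 − 21.610 = 1.920
ΔCt(heat-shocked) = 26.230 − 21.900 = 4.330
ΔΔCt = 4.330 − 1.920 = 2.410
Fold change = 2^(−2.410) = 0.1882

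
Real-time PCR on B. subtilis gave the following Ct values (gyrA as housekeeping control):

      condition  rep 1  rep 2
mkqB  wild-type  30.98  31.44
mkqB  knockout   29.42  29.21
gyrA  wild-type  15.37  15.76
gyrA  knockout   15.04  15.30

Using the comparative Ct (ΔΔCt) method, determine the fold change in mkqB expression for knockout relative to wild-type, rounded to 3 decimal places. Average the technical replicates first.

2.828

Mean Ct: mkqB wild-type 31.210; mkqB knockout 29.315; gyrA wild-type 15.565; gyrA knockout 15.170
ΔCt(wild-type) = 31.210 − 15.565 = 15.645
ΔCt(knockout) = 29.315 − 15.170 = 14.145
ΔΔCt = 14.145 − 15.645 = -1.500
Fold change = 2^(−(-1.500)) = 2^1.500 = 2.8284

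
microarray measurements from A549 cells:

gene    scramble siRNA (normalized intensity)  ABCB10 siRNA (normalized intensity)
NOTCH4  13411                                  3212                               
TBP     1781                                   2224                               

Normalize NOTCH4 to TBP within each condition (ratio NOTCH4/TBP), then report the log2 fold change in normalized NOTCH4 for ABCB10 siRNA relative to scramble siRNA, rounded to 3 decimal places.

-2.382

NOTCH4/TBP (scramble siRNA) = 13411 / 1781 = 7.53
NOTCH4/TBP (ABCB10 siRNA) = 3212 / 2224 = 1.4442
Fold change = 1.4442 / 7.53 = 0.1918
log2(0.1918) = -2.3823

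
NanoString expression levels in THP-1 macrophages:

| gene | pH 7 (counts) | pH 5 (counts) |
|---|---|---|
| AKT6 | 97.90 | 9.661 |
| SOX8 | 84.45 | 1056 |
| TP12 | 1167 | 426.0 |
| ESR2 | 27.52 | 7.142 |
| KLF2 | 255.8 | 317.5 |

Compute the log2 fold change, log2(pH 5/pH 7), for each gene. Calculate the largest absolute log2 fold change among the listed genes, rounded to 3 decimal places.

log2(9.661/97.90) = -3.341  (AKT6)
log2(1056/84.45) = 3.644  (SOX8)
log2(426.0/1167) = -1.454  (TP12)
log2(7.142/27.52) = -1.946  (ESR2)
log2(317.5/255.8) = 0.312  (KLF2)
The largest magnitude belongs to SOX8.

3.644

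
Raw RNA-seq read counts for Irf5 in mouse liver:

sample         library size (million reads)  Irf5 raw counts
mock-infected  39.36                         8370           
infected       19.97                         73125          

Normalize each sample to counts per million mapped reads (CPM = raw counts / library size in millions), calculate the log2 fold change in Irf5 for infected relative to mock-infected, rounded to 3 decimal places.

4.106

CPM(mock-infected) = 8370 / 39.36 = 212.6524
CPM(infected) = 73125 / 19.97 = 3661.7426
Fold change = 3661.7426 / 212.6524 = 17.21938
log2(17.21938) = 4.1060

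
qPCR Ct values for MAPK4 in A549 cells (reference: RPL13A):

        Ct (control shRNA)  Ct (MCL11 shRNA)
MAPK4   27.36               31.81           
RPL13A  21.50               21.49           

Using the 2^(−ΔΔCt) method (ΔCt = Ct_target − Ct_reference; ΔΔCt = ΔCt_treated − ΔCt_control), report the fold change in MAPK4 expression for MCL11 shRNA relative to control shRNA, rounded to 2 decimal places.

ΔCt(control shRNA) = 27.360 − 21.500 = 5.860
ΔCt(MCL11 shRNA) = 31.810 − 21.490 = 10.320
ΔΔCt = 10.320 − 5.860 = 4.460
Fold change = 2^(−4.460) = 0.045

0.05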